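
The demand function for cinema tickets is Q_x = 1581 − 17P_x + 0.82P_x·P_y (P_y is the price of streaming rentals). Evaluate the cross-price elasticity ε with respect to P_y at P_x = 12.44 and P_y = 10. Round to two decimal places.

At P_x = 12.44 and P_y = 10: Q_x = 1471.528.
∂Q_x/∂P_y = 0.82P_x = 0.82(12.44) = 10.2008.
ε = (∂Q_x/∂P_y)(P_y/Q_x) = 10.2008 × (10/1471.528) ≈ 0.07.
ε > 0: substitutes.

0.07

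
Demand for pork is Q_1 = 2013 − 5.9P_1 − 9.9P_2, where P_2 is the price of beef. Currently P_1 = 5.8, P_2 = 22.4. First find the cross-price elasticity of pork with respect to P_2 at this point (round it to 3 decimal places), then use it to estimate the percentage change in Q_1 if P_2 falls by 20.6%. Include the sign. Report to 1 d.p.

2.6%

At P_1 = 5.8, P_2 = 22.4: Q_1 = 1757.02.
∂Q_1/∂P_2 = -9.9.
ε = (∂Q_1/∂P_2)(P_2/Q_1) = -9.9000 × 22.4/1757.02 ≈ -0.126.
%ΔQ_1 ≈ ε × %ΔP_2 = -0.126 × (-20.6%) = 2.6%.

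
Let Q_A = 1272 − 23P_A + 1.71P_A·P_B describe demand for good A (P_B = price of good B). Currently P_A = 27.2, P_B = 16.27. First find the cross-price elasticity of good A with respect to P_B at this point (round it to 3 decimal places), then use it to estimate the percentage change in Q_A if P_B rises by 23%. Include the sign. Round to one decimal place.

At P_A = 27.2, P_B = 16.27: Q_A = 1403.150.
∂Q_A/∂P_B = 1.71P_A = 46.5120.
ε = (∂Q_A/∂P_B)(P_B/Q_A) = 46.5120 × 16.27/1403.150 ≈ 0.539.
%ΔQ_A ≈ ε × %ΔP_B = 0.539 × (23%) = 12.4%.

12.4%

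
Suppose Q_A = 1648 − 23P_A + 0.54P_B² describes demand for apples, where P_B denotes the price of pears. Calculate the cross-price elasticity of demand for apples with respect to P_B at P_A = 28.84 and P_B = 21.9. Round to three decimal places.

0.416

At P_A = 28.84 and P_B = 21.9: Q_A = 1243.669.
∂Q_A/∂P_B = 1.08P_B = 1.08(21.9) = 23.6520.
ε = (∂Q_A/∂P_B)(P_B/Q_A) = 23.6520 × (21.9/1243.669) ≈ 0.416.
ε > 0: substitutes.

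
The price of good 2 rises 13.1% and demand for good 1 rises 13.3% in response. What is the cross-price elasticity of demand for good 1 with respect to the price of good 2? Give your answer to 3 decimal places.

1.015

ε = (%ΔQ of good 1) / (%ΔP of good 2) = (13.3%) / (13.1%) ≈ 1.015.
Positive cross-price elasticity: substitutes.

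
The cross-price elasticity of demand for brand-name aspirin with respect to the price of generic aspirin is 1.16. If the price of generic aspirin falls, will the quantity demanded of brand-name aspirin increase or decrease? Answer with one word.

ε > 0 and the price of generic aspirin falls, so the quantity of brand-name aspirin moves in the same direction: it decreases.

decrease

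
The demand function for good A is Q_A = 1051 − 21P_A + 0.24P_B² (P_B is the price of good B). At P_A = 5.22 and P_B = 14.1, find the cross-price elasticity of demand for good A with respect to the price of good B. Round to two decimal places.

At P_A = 5.22 and P_B = 14.1: Q_A = 989.094.
∂Q_A/∂P_B = 0.48P_B = 0.48(14.1) = 6.7680.
ε = (∂Q_A/∂P_B)(P_B/Q_A) = 6.7680 × (14.1/989.094) ≈ 0.10.

0.10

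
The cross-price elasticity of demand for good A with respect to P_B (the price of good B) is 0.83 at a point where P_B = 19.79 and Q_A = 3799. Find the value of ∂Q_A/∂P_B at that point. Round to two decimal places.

ε = (∂Q_A/∂P_B)·(P_B/Q_A) ⇒ ∂Q_A/∂P_B = ε·Q_A/P_B = 0.83 × 3799/19.79 ≈ 159.33.

159.33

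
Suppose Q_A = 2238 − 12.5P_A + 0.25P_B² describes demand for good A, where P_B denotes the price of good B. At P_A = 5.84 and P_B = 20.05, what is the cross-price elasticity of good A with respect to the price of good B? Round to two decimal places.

0.09

At P_A = 5.84 and P_B = 20.05: Q_A = 2265.501.
∂Q_A/∂P_B = 0.5P_B = 0.5(20.05) = 10.0250.
ε = (∂Q_A/∂P_B)(P_B/Q_A) = 10.0250 × (20.05/2265.501) ≈ 0.09.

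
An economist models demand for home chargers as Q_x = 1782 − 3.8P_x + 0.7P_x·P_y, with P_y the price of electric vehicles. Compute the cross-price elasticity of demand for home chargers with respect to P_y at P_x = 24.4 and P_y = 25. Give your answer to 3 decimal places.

At P_x = 24.4 and P_y = 25: Q_x = 2116.28.
∂Q_x/∂P_y = 0.7P_x = 0.7(24.4) = 17.0800.
ε = (∂Q_x/∂P_y)(P_y/Q_x) = 17.0800 × (25/2116.28) ≈ 0.202.

0.202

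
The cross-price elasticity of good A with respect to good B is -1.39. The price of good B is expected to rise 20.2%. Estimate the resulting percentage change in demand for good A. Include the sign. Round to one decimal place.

%ΔQ ≈ ε × %ΔP of good B = -1.39 × (20.2%) = -28.1%.
Demand for good A falls by about 28.1%.

-28.1%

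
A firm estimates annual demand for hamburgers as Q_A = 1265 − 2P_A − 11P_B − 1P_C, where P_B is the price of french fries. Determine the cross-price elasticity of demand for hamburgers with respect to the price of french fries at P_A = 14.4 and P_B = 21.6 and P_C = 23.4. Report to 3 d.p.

At P_A = 14.4 and P_B = 21.6 and P_C = 23.4: Q_A = 975.2.
∂Q_A/∂P_B = -11.
ε = (∂Q_A/∂P_B)(P_B/Q_A) = -11 × (21.6/975.2) ≈ -0.244.
Since ε < 0, hamburgers and french fries are complements.

-0.244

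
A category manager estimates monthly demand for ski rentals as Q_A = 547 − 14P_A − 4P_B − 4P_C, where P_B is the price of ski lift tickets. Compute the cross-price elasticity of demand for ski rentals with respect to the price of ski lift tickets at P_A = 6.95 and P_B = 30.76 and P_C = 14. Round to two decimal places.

-0.45

At P_A = 6.95 and P_B = 30.76 and P_C = 14: Q_A = 270.66.
∂Q_A/∂P_B = -4.
ε = (∂Q_A/∂P_B)(P_B/Q_A) = -4 × (30.76/270.66) ≈ -0.45.
Since ε < 0, ski rentals and ski lift tickets are complements.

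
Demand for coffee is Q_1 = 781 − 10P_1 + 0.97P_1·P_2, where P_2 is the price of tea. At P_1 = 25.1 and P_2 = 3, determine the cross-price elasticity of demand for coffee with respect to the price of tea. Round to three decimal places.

0.121

At P_1 = 25.1 and P_2 = 3: Q_1 = 603.041.
∂Q_1/∂P_2 = 0.97P_1 = 0.97(25.1) = 24.3470.
ε = (∂Q_1/∂P_2)(P_2/Q_1) = 24.3470 × (3/603.041) ≈ 0.121.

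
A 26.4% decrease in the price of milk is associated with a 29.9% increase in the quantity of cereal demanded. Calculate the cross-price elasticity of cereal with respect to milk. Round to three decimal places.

-1.133

ε = (%ΔQ of cereal) / (%ΔP of milk) = (29.9%) / (-26.4%) ≈ -1.133.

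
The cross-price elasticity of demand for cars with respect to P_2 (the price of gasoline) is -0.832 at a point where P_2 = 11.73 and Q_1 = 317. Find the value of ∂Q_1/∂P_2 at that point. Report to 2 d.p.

ε = (∂Q_1/∂P_2)·(P_2/Q_1) ⇒ ∂Q_1/∂P_2 = ε·Q_1/P_2 = -0.832 × 317/11.73 ≈ -22.48.

-22.48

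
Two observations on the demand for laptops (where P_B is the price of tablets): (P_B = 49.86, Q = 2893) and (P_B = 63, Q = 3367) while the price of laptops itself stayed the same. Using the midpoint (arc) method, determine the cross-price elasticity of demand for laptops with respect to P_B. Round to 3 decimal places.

0.650

ΔQ_A = 3367 − 2893 = 474; ΔP_B = 63 − 49.86 = 13.14.
Midpoints: Q̄_A = 3130.0, P̄_B = 56.43.
ε = (ΔQ_A/Q̄_A)/(ΔP_B/P̄_B) = (474/3130.0)/(13.14/56.43) ≈ 0.650.
ε > 0: laptops and tablets are substitutes.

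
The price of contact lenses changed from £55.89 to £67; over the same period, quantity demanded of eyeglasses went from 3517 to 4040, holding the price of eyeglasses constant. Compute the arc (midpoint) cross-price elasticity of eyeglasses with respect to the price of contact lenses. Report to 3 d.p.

0.766

ΔQ_A = 4040 − 3517 = 523; ΔP_B = 67 − 55.89 = 11.11.
Midpoints: Q̄_A = 3778.5, P̄_B = 61.45.
ε = (ΔQ_A/Q̄_A)/(ΔP_B/P̄_B) = (523/3778.5)/(11.11/61.45) ≈ 0.766.
ε > 0: eyeglasses and contact lenses are substitutes.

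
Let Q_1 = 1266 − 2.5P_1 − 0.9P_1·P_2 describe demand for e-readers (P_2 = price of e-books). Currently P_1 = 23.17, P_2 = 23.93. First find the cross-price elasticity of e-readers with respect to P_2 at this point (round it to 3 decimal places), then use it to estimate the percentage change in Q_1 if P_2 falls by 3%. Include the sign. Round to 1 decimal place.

2.1%

At P_1 = 23.17, P_2 = 23.93: Q_1 = 709.063.
∂Q_1/∂P_2 = -0.9P_1 = -20.8530.
ε = (∂Q_1/∂P_2)(P_2/Q_1) = -20.8530 × 23.93/709.063 ≈ -0.704.
%ΔQ_1 ≈ ε × %ΔP_2 = -0.704 × (-3%) = 2.1%.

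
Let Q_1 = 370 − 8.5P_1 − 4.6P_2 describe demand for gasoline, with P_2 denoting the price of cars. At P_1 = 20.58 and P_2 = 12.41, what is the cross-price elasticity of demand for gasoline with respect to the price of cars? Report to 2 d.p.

-0.41

At P_1 = 20.58 and P_2 = 12.41: Q_1 = 137.984.
∂Q_1/∂P_2 = -4.6.
ε = (∂Q_1/∂P_2)(P_2/Q_1) = -4.6 × (12.41/137.984) ≈ -0.41.
Since ε < 0, gasoline and cars are complements.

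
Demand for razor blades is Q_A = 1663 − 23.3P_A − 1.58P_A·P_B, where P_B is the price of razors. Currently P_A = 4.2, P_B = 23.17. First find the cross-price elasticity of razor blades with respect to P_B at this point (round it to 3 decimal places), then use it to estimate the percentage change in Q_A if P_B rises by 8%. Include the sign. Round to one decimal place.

-0.9%

At P_A = 4.2, P_B = 23.17: Q_A = 1411.384.
∂Q_A/∂P_B = -1.58P_A = -6.6360.
ε = (∂Q_A/∂P_B)(P_B/Q_A) = -6.6360 × 23.17/1411.384 ≈ -0.109.
%ΔQ_A ≈ ε × %ΔP_B = -0.109 × (8%) = -0.9%.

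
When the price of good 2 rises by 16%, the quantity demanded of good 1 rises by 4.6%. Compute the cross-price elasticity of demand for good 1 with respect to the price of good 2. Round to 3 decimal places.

0.288

ε = (%ΔQ of good 1) / (%ΔP of good 2) = (4.6%) / (16%) ≈ 0.288.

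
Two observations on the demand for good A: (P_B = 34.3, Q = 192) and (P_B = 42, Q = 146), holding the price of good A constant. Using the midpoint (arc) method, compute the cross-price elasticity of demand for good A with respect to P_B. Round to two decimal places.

-1.35

ΔQ_A = 146 − 192 = -46; ΔP_B = 42 − 34.3 = 7.7.
Midpoints: Q̄_A = 169.0, P̄_B = 38.15.
ε = (ΔQ_A/Q̄_A)/(ΔP_B/P̄_B) = (-46/169.0)/(7.7/38.15) ≈ -1.35.
ε < 0: good A and good B are complements.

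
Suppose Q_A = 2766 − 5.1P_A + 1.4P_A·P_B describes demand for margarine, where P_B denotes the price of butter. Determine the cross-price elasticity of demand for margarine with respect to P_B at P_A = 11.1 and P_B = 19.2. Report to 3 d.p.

0.099

At P_A = 11.1 and P_B = 19.2: Q_A = 3007.758.
∂Q_A/∂P_B = 1.4P_A = 1.4(11.1) = 15.5400.
ε = (∂Q_A/∂P_B)(P_B/Q_A) = 15.5400 × (19.2/3007.758) ≈ 0.099.
ε > 0: substitutes.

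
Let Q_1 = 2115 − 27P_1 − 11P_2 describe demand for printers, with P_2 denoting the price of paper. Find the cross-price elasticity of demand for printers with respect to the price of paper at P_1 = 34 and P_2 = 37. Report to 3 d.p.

At P_1 = 34 and P_2 = 37: Q_1 = 790.
∂Q_1/∂P_2 = -11.
ε = (∂Q_1/∂P_2)(P_2/Q_1) = -11 × (37/790) ≈ -0.515.

-0.515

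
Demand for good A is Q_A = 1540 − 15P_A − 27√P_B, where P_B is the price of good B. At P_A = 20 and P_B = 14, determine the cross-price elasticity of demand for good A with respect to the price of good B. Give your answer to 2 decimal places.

At P_A = 20 and P_B = 14: Q_A = 1138.975.
∂Q_A/∂P_B = -27/(2√P_B) = -27/(2√14) = -3.6080.
ε = (∂Q_A/∂P_B)(P_B/Q_A) = -3.6080 × (14/1138.975) ≈ -0.04.
ε < 0: complements.

-0.04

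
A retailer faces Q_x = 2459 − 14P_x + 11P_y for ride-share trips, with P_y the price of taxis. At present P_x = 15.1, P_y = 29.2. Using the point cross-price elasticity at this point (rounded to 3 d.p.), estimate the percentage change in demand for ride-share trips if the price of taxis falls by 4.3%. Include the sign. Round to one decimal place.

-0.5%

At P_x = 15.1, P_y = 29.2: Q_x = 2568.8.
∂Q_x/∂P_y = 11.
ε = (∂Q_x/∂P_y)(P_y/Q_x) = 11.0000 × 29.2/2568.8 ≈ 0.125.
%ΔQ_x ≈ ε × %ΔP_y = 0.125 × (-4.3%) = -0.5%.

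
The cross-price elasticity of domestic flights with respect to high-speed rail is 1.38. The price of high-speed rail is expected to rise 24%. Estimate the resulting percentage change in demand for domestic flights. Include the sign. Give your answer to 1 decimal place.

%ΔQ ≈ ε × %ΔP of high-speed rail = 1.38 × (24%) = 33.1%.

33.1%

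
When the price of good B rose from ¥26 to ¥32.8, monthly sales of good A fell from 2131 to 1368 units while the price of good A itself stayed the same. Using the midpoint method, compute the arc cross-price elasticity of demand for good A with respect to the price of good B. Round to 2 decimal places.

ΔQ_A = 1368 − 2131 = -763; ΔP_B = 32.8 − 26 = 6.8.
Midpoints: Q̄_A = 1749.5, P̄_B = 29.40.
ε = (ΔQ_A/Q̄_A)/(ΔP_B/P̄_B) = (-763/1749.5)/(6.8/29.40) ≈ -1.89.
ε < 0: good A and good B are complements.

-1.89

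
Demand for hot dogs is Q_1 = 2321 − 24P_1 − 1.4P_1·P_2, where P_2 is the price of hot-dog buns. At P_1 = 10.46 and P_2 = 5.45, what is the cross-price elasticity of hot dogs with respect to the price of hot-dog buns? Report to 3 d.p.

At P_1 = 10.46 and P_2 = 5.45: Q_1 = 1990.150.
∂Q_1/∂P_2 = -1.4P_1 = -1.4(10.46) = -14.6440.
ε = (∂Q_1/∂P_2)(P_2/Q_1) = -14.6440 × (5.45/1990.150) ≈ -0.040.

-0.040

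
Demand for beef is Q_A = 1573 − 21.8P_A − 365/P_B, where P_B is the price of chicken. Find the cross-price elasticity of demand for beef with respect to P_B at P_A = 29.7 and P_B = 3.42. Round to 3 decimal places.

At P_A = 29.7 and P_B = 3.42: Q_A = 818.815.
∂Q_A/∂P_B = 365/P_B² = 31.2062.
ε = (∂Q_A/∂P_B)(P_B/Q_A) = 31.2062 × (3.42/818.815) ≈ 0.130.
ε > 0: substitutes.

0.130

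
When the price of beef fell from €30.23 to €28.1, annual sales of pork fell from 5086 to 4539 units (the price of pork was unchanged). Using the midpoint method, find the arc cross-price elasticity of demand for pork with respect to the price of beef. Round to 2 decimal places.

ΔQ_A = 4539 − 5086 = -547; ΔP_B = 28.1 − 30.23 = -2.13.
Midpoints: Q̄_A = 4812.5, P̄_B = 29.16.
ε = (ΔQ_A/Q̄_A)/(ΔP_B/P̄_B) = (-547/4812.5)/(-2.13/29.16) ≈ 1.56.
ε > 0: pork and beef are substitutes.

1.56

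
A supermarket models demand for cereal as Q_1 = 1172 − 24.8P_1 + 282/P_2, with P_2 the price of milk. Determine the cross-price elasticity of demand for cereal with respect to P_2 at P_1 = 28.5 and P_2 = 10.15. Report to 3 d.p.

-0.056

At P_1 = 28.5 and P_2 = 10.15: Q_1 = 492.983.
∂Q_1/∂P_2 = −282/P_2² = -2.7373.
ε = (∂Q_1/∂P_2)(P_2/Q_1) = -2.7373 × (10.15/492.983) ≈ -0.056.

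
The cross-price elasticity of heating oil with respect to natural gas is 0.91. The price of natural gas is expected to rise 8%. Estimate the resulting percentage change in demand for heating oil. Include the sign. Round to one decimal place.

%ΔQ ≈ ε × %ΔP of natural gas = 0.91 × (8%) = 7.3%.

7.3%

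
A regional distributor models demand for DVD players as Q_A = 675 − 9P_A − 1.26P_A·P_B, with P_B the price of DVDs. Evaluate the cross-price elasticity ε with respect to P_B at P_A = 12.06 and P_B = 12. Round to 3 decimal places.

At P_A = 12.06 and P_B = 12: Q_A = 384.113.
∂Q_A/∂P_B = -1.26P_A = -1.26(12.06) = -15.1956.
ε = (∂Q_A/∂P_B)(P_B/Q_A) = -15.1956 × (12/384.113) ≈ -0.475.

-0.475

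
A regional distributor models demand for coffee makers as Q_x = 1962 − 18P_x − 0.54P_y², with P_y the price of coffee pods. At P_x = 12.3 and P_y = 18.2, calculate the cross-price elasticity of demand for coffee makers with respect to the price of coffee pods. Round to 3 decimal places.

-0.229

At P_x = 12.3 and P_y = 18.2: Q_x = 1561.730.
∂Q_x/∂P_y = -1.08P_y = -1.08(18.2) = -19.6560.
ε = (∂Q_x/∂P_y)(P_y/Q_x) = -19.6560 × (18.2/1561.730) ≈ -0.229.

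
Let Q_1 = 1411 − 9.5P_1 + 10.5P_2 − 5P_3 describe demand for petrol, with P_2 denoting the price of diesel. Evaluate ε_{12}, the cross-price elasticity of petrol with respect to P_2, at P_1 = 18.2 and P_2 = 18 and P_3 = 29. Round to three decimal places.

0.147

At P_1 = 18.2 and P_2 = 18 and P_3 = 29: Q_1 = 1282.1.
∂Q_1/∂P_2 = 10.5.
ε = (∂Q_1/∂P_2)(P_2/Q_1) = 10.5 × (18/1282.1) ≈ 0.147.
Since ε > 0, petrol and diesel are substitutes.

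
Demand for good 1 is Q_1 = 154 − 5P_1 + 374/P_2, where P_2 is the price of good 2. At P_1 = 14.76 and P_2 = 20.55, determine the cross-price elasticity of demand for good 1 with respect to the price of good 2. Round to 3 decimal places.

-0.185

At P_1 = 14.76 and P_2 = 20.55: Q_1 = 98.400.
∂Q_1/∂P_2 = −374/P_2² = -0.8856.
ε = (∂Q_1/∂P_2)(P_2/Q_1) = -0.8856 × (20.55/98.400) ≈ -0.185.
ε < 0: complements.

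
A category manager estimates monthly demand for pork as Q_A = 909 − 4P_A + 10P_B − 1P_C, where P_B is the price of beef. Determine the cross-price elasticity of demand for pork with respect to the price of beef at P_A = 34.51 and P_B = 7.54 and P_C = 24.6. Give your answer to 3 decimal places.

0.092

At P_A = 34.51 and P_B = 7.54 and P_C = 24.6: Q_A = 821.76.
∂Q_A/∂P_B = 10.
ε = (∂Q_A/∂P_B)(P_B/Q_A) = 10 × (7.54/821.76) ≈ 0.092.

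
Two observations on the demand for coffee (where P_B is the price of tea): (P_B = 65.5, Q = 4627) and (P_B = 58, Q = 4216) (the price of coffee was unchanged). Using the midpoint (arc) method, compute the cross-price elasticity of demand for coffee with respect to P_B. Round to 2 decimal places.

ΔQ_A = 4216 − 4627 = -411; ΔP_B = 58 − 65.5 = -7.5.
Midpoints: Q̄_A = 4421.5, P̄_B = 61.75.
ε = (ΔQ_A/Q̄_A)/(ΔP_B/P̄_B) = (-411/4421.5)/(-7.5/61.75) ≈ 0.77.
ε > 0: coffee and tea are substitutes.

0.77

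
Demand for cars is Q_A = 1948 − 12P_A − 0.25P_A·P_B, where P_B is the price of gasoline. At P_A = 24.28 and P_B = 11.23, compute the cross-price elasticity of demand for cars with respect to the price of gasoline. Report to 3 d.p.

At P_A = 24.28 and P_B = 11.23: Q_A = 1588.474.
∂Q_A/∂P_B = -0.25P_A = -0.25(24.28) = -6.0700.
ε = (∂Q_A/∂P_B)(P_B/Q_A) = -6.0700 × (11.23/1588.474) ≈ -0.043.
ε < 0: complements.

-0.043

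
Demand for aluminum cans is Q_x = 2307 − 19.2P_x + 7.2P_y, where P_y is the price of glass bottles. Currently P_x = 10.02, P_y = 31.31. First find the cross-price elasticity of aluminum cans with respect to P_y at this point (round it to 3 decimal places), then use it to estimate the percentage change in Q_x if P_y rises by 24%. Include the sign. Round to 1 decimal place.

2.3%

At P_x = 10.02, P_y = 31.31: Q_x = 2340.048.
∂Q_x/∂P_y = 7.2.
ε = (∂Q_x/∂P_y)(P_y/Q_x) = 7.2000 × 31.31/2340.048 ≈ 0.096.
%ΔQ_x ≈ ε × %ΔP_y = 0.096 × (24%) = 2.3%.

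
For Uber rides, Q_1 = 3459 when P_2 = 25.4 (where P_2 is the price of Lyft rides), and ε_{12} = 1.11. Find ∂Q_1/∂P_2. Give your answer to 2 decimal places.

ε = (∂Q_1/∂P_2)·(P_2/Q_1) ⇒ ∂Q_1/∂P_2 = ε·Q_1/P_2 = 1.11 × 3459/25.4 ≈ 151.16.

151.16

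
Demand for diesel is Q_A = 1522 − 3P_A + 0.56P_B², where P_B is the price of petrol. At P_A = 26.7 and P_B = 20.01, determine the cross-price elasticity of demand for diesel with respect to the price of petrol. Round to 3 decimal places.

0.269

At P_A = 26.7 and P_B = 20.01: Q_A = 1666.124.
∂Q_A/∂P_B = 1.12P_B = 1.12(20.01) = 22.4112.
ε = (∂Q_A/∂P_B)(P_B/Q_A) = 22.4112 × (20.01/1666.124) ≈ 0.269.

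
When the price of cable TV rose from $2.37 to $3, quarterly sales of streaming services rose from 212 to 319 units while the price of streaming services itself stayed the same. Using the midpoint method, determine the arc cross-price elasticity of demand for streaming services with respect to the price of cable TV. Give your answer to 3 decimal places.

ΔQ_A = 319 − 212 = 107; ΔP_B = 3 − 2.37 = 0.63.
Midpoints: Q̄_A = 265.5, P̄_B = 2.69.
ε = (ΔQ_A/Q̄_A)/(ΔP_B/P̄_B) = (107/265.5)/(0.63/2.69) ≈ 1.718.

1.718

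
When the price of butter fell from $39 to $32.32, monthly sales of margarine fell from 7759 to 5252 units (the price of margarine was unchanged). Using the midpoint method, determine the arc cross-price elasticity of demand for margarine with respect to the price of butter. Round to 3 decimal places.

ΔQ_A = 5252 − 7759 = -2507; ΔP_B = 32.32 − 39 = -6.68.
Midpoints: Q̄_A = 6505.5, P̄_B = 35.66.
ε = (ΔQ_A/Q̄_A)/(ΔP_B/P̄_B) = (-2507/6505.5)/(-6.68/35.66) ≈ 2.057.
ε > 0: margarine and butter are substitutes.

2.057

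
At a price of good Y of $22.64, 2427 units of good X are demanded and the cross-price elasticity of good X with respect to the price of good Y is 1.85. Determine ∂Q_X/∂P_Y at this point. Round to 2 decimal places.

198.32

ε = (∂Q_X/∂P_Y)·(P_Y/Q_X) ⇒ ∂Q_X/∂P_Y = ε·Q_X/P_Y = 1.85 × 2427/22.64 ≈ 198.32.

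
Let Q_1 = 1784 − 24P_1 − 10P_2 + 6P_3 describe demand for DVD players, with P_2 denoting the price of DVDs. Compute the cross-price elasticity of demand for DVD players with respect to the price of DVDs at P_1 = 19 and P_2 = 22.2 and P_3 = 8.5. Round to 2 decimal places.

At P_1 = 19 and P_2 = 22.2 and P_3 = 8.5: Q_1 = 1157.
∂Q_1/∂P_2 = -10.
ε = (∂Q_1/∂P_2)(P_2/Q_1) = -10 × (22.2/1157) ≈ -0.19.
Since ε < 0, DVD players and DVDs are complements.

-0.19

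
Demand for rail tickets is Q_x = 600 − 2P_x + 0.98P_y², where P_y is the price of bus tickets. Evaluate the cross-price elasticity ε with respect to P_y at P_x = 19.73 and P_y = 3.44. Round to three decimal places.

0.041

At P_x = 19.73 and P_y = 3.44: Q_x = 572.137.
∂Q_x/∂P_y = 1.96P_y = 1.96(3.44) = 6.7424.
ε = (∂Q_x/∂P_y)(P_y/Q_x) = 6.7424 × (3.44/572.137) ≈ 0.041.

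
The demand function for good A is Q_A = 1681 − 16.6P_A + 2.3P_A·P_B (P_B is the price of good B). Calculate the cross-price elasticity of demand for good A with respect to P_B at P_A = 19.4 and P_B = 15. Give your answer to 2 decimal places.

0.33

At P_A = 19.4 and P_B = 15: Q_A = 2028.26.
∂Q_A/∂P_B = 2.3P_A = 2.3(19.4) = 44.6200.
ε = (∂Q_A/∂P_B)(P_B/Q_A) = 44.6200 × (15/2028.26) ≈ 0.33.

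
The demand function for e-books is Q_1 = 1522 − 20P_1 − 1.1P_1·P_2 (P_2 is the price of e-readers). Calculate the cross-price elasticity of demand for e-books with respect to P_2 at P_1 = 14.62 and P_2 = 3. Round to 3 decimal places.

At P_1 = 14.62 and P_2 = 3: Q_1 = 1181.354.
∂Q_1/∂P_2 = -1.1P_1 = -1.1(14.62) = -16.0820.
ε = (∂Q_1/∂P_2)(P_2/Q_1) = -16.0820 × (3/1181.354) ≈ -0.041.
ε < 0: complements.

-0.041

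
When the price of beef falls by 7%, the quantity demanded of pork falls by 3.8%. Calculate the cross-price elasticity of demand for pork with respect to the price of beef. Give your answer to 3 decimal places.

0.543

ε = (%ΔQ of pork) / (%ΔP of beef) = (-3.8%) / (-7%) ≈ 0.543.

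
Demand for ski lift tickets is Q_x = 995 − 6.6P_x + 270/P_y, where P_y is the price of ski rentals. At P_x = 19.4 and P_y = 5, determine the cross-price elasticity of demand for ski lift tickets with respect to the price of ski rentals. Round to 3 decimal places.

-0.059

At P_x = 19.4 and P_y = 5: Q_x = 920.96.
∂Q_x/∂P_y = −270/P_y² = -10.8000.
ε = (∂Q_x/∂P_y)(P_y/Q_x) = -10.8000 × (5/920.96) ≈ -0.059.
ε < 0: complements.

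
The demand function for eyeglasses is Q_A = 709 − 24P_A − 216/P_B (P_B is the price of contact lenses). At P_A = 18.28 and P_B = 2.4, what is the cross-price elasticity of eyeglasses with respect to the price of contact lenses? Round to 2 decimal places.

0.50

At P_A = 18.28 and P_B = 2.4: Q_A = 180.28.
∂Q_A/∂P_B = 216/P_B² = 37.5000.
ε = (∂Q_A/∂P_B)(P_B/Q_A) = 37.5000 × (2.4/180.28) ≈ 0.50.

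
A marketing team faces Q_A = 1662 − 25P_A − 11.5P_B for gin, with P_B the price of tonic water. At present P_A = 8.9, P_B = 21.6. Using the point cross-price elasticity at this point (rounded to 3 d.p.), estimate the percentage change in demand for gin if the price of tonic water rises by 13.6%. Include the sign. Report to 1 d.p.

-2.8%

At P_A = 8.9, P_B = 21.6: Q_A = 1191.1.
∂Q_A/∂P_B = -11.5.
ε = (∂Q_A/∂P_B)(P_B/Q_A) = -11.5000 × 21.6/1191.1 ≈ -0.209.
%ΔQ_A ≈ ε × %ΔP_B = -0.209 × (13.6%) = -2.8%.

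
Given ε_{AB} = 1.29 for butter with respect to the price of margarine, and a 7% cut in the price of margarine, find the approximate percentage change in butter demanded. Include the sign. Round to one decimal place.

%ΔQ ≈ ε × %ΔP of margarine = 1.29 × (-7%) = -9.0%.

-9.0%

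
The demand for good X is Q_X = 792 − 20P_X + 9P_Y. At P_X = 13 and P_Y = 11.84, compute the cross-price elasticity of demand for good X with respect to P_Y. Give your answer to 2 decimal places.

At P_X = 13 and P_Y = 11.84: Q_X = 638.56.
∂Q_X/∂P_Y = 9.
ε = (∂Q_X/∂P_Y)(P_Y/Q_X) = 9 × (11.84/638.56) ≈ 0.17.

0.17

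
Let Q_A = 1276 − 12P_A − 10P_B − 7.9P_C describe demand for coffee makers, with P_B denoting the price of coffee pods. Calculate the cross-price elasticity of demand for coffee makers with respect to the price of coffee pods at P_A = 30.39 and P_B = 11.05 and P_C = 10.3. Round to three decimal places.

-0.154

At P_A = 30.39 and P_B = 11.05 and P_C = 10.3: Q_A = 719.45.
∂Q_A/∂P_B = -10.
ε = (∂Q_A/∂P_B)(P_B/Q_A) = -10 × (11.05/719.45) ≈ -0.154.
Since ε < 0, coffee makers and coffee pods are complements.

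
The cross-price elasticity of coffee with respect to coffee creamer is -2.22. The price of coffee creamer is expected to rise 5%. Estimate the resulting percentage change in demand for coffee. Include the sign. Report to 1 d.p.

%ΔQ ≈ ε × %ΔP of coffee creamer = -2.22 × (5%) = -11.1%.

-11.1%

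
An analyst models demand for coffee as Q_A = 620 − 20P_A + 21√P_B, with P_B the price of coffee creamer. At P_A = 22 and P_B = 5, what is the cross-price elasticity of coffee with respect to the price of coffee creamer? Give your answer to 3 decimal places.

0.103

At P_A = 22 and P_B = 5: Q_A = 226.957.
∂Q_A/∂P_B = 21/(2√P_B) = 21/(2√5) = 4.6957.
ε = (∂Q_A/∂P_B)(P_B/Q_A) = 4.6957 × (5/226.957) ≈ 0.103.
ε > 0: substitutes.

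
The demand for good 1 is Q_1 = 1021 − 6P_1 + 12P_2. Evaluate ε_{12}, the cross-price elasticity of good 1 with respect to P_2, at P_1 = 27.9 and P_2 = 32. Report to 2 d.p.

0.31

At P_1 = 27.9 and P_2 = 32: Q_1 = 1237.6.
∂Q_1/∂P_2 = 12.
ε = (∂Q_1/∂P_2)(P_2/Q_1) = 12 × (32/1237.6) ≈ 0.31.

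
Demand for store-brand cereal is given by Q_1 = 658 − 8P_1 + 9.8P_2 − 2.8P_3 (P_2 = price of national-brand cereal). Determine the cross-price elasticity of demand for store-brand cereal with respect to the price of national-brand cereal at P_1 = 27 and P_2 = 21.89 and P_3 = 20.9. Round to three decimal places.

At P_1 = 27 and P_2 = 21.89 and P_3 = 20.9: Q_1 = 598.002.
∂Q_1/∂P_2 = 9.8.
ε = (∂Q_1/∂P_2)(P_2/Q_1) = 9.8 × (21.89/598.002) ≈ 0.359.

0.359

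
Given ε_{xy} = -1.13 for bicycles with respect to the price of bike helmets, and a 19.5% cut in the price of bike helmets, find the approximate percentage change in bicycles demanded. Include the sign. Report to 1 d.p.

22.0%

%ΔQ ≈ ε × %ΔP of bike helmets = -1.13 × (-19.5%) = 22.0%.
Demand for bicycles rises by about 22.0%.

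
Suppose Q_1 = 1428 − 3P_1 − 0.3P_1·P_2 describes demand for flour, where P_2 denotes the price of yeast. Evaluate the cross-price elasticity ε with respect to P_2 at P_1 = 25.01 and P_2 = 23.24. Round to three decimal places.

-0.148

At P_1 = 25.01 and P_2 = 23.24: Q_1 = 1178.600.
∂Q_1/∂P_2 = -0.3P_1 = -0.3(25.01) = -7.5030.
ε = (∂Q_1/∂P_2)(P_2/Q_1) = -7.5030 × (23.24/1178.600) ≈ -0.148.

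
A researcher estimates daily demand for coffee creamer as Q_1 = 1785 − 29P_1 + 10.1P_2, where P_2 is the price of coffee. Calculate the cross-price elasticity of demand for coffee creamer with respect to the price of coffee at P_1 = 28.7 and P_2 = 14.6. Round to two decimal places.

0.13

At P_1 = 28.7 and P_2 = 14.6: Q_1 = 1100.16.
∂Q_1/∂P_2 = 10.1.
ε = (∂Q_1/∂P_2)(P_2/Q_1) = 10.1 × (14.6/1100.16) ≈ 0.13.
Since ε > 0, coffee creamer and coffee are substitutes.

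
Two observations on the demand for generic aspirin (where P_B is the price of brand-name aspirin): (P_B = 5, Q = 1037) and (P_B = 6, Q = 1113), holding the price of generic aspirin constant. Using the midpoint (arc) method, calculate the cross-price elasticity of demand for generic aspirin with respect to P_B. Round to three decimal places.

ΔQ_A = 1113 − 1037 = 76; ΔP_B = 6 − 5 = 1.
Midpoints: Q̄_A = 1075.0, P̄_B = 5.50.
ε = (ΔQ_A/Q̄_A)/(ΔP_B/P̄_B) = (76/1075.0)/(1/5.50) ≈ 0.389.
ε > 0: generic aspirin and brand-name aspirin are substitutes.

0.389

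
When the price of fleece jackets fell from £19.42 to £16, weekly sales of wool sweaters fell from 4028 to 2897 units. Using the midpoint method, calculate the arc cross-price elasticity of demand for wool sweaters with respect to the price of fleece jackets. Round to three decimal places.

1.691

ΔQ_A = 2897 − 4028 = -1131; ΔP_B = 16 − 19.42 = -3.42.
Midpoints: Q̄_A = 3462.5, P̄_B = 17.71.
ε = (ΔQ_A/Q̄_A)/(ΔP_B/P̄_B) = (-1131/3462.5)/(-3.42/17.71) ≈ 1.691.
ε > 0: wool sweaters and fleece jackets are substitutes.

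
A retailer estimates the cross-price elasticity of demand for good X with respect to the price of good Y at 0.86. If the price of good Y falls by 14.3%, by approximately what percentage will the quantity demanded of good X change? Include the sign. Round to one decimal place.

%ΔQ ≈ ε × %ΔP of good Y = 0.86 × (-14.3%) = -12.3%.

-12.3%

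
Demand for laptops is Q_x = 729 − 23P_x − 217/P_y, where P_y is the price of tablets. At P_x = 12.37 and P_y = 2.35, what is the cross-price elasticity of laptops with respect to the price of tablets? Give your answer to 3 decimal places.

At P_x = 12.37 and P_y = 2.35: Q_x = 352.150.
∂Q_x/∂P_y = 217/P_y² = 39.2938.
ε = (∂Q_x/∂P_y)(P_y/Q_x) = 39.2938 × (2.35/352.150) ≈ 0.262.
ε > 0: substitutes.

0.262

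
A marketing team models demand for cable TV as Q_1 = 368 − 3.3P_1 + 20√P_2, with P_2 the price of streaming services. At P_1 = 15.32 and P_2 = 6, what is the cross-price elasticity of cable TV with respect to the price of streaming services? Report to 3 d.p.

At P_1 = 15.32 and P_2 = 6: Q_1 = 366.434.
∂Q_1/∂P_2 = 20/(2√P_2) = 20/(2√6) = 4.0825.
ε = (∂Q_1/∂P_2)(P_2/Q_1) = 4.0825 × (6/366.434) ≈ 0.067.

0.067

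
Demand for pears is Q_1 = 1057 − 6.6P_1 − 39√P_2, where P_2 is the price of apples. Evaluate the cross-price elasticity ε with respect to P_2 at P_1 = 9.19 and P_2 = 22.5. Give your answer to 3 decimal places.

-0.114

At P_1 = 9.19 and P_2 = 22.5: Q_1 = 811.353.
∂Q_1/∂P_2 = -39/(2√P_2) = -39/(2√22.5) = -4.1110.
ε = (∂Q_1/∂P_2)(P_2/Q_1) = -4.1110 × (22.5/811.353) ≈ -0.114.
ε < 0: complements.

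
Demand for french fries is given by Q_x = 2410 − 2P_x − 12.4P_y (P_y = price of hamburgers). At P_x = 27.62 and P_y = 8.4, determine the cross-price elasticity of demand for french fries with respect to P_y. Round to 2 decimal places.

At P_x = 27.62 and P_y = 8.4: Q_x = 2250.6.
∂Q_x/∂P_y = -12.4.
ε = (∂Q_x/∂P_y)(P_y/Q_x) = -12.4 × (8.4/2250.6) ≈ -0.05.

-0.05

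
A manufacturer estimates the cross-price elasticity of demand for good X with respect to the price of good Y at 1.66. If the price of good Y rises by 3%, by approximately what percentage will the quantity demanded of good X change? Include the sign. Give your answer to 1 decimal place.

%ΔQ ≈ ε × %ΔP of good Y = 1.66 × (3%) = 5.0%.

5.0%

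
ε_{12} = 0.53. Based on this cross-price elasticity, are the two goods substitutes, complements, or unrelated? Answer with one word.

ε = 0.53 > 0, so a higher price of good 2 raises demand for good 1: substitutes.

substitutes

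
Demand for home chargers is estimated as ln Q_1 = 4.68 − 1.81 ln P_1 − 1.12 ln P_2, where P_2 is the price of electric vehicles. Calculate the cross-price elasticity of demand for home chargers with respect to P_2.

In a log-linear (constant-elasticity) demand function, the coefficient on ln P_2 is the cross-price elasticity.
ε = -1.12. Negative, so home chargers and electric vehicles are complements.

-1.12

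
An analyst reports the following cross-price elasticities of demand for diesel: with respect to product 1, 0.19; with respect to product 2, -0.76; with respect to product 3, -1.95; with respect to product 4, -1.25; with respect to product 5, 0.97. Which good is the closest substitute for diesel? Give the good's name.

Substitutes have ε > 0. Among the positive values, 0.97 (product 5) is largest.

product 5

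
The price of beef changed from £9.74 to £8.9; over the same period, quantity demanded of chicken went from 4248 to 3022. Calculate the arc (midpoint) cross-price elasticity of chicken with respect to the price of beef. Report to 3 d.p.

ΔQ_A = 3022 − 4248 = -1226; ΔP_B = 8.9 − 9.74 = -0.84.
Midpoints: Q̄_A = 3635.0, P̄_B = 9.32.
ε = (ΔQ_A/Q̄_A)/(ΔP_B/P̄_B) = (-1226/3635.0)/(-0.84/9.32) ≈ 3.742.
ε > 0: chicken and beef are substitutes.

3.742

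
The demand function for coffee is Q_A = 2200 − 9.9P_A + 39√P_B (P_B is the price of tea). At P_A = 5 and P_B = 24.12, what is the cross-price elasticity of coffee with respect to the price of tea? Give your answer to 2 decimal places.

At P_A = 5 and P_B = 24.12: Q_A = 2342.037.
∂Q_A/∂P_B = 39/(2√P_B) = 39/(2√24.12) = 3.9705.
ε = (∂Q_A/∂P_B)(P_B/Q_A) = 3.9705 × (24.12/2342.037) ≈ 0.04.
ε > 0: substitutes.

0.04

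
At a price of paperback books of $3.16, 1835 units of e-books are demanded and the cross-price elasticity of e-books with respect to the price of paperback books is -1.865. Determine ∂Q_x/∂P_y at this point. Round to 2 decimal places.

ε = (∂Q_x/∂P_y)·(P_y/Q_x) ⇒ ∂Q_x/∂P_y = ε·Q_x/P_y = -1.865 × 1835/3.16 ≈ -1083.00.

-1083.00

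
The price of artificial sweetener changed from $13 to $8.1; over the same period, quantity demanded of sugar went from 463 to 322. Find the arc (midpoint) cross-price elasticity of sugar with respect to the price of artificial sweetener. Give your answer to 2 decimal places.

ΔQ_A = 322 − 463 = -141; ΔP_B = 8.1 − 13 = -4.9.
Midpoints: Q̄_A = 392.5, P̄_B = 10.55.
ε = (ΔQ_A/Q̄_A)/(ΔP_B/P̄_B) = (-141/392.5)/(-4.9/10.55) ≈ 0.77.
ε > 0: sugar and artificial sweetener are substitutes.

0.77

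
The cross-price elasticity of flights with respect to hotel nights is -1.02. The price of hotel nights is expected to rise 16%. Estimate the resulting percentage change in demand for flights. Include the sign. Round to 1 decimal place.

%ΔQ ≈ ε × %ΔP of hotel nights = -1.02 × (16%) = -16.3%.
Demand for flights falls by about 16.3%.

-16.3%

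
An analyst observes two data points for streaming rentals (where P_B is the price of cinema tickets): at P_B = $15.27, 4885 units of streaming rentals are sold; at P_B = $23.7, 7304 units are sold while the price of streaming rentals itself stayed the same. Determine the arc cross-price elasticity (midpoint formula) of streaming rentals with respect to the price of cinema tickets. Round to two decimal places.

0.92

ΔQ_A = 7304 − 4885 = 2419; ΔP_B = 23.7 − 15.27 = 8.43.
Midpoints: Q̄_A = 6094.5, P̄_B = 19.48.
ε = (ΔQ_A/Q̄_A)/(ΔP_B/P̄_B) = (2419/6094.5)/(8.43/19.48) ≈ 0.92.
ε > 0: streaming rentals and cinema tickets are substitutes.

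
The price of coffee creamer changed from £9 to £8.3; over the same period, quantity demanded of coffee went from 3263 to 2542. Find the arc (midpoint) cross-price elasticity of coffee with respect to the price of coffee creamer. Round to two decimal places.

3.07

ΔQ_A = 2542 − 3263 = -721; ΔP_B = 8.3 − 9 = -0.7.
Midpoints: Q̄_A = 2902.5, P̄_B = 8.65.
ε = (ΔQ_A/Q̄_A)/(ΔP_B/P̄_B) = (-721/2902.5)/(-0.7/8.65) ≈ 3.07.
ε > 0: coffee and coffee creamer are substitutes.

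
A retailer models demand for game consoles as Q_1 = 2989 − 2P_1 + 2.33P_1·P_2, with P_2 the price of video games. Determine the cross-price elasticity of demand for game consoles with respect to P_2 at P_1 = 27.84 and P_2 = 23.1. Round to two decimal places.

0.34

At P_1 = 27.84 and P_2 = 23.1: Q_1 = 4431.752.
∂Q_1/∂P_2 = 2.33P_1 = 2.33(27.84) = 64.8672.
ε = (∂Q_1/∂P_2)(P_2/Q_1) = 64.8672 × (23.1/4431.752) ≈ 0.34.
ε > 0: substitutes.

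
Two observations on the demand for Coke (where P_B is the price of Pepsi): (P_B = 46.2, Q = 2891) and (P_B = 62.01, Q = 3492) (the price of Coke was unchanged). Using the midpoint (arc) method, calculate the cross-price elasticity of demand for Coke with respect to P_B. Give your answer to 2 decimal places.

ΔQ_A = 3492 − 2891 = 601; ΔP_B = 62.01 − 46.2 = 15.81.
Midpoints: Q̄_A = 3191.5, P̄_B = 54.11.
ε = (ΔQ_A/Q̄_A)/(ΔP_B/P̄_B) = (601/3191.5)/(15.81/54.11) ≈ 0.64.

0.64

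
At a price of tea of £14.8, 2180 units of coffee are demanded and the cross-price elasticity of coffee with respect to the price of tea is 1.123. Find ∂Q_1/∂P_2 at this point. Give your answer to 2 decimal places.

ε = (∂Q_1/∂P_2)·(P_2/Q_1) ⇒ ∂Q_1/∂P_2 = ε·Q_1/P_2 = 1.123 × 2180/14.8 ≈ 165.41.

165.41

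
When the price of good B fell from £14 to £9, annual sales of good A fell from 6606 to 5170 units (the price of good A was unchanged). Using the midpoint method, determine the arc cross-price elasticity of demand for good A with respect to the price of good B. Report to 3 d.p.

0.561

ΔQ_A = 5170 − 6606 = -1436; ΔP_B = 9 − 14 = -5.
Midpoints: Q̄_A = 5888.0, P̄_B = 11.50.
ε = (ΔQ_A/Q̄_A)/(ΔP_B/P̄_B) = (-1436/5888.0)/(-5/11.50) ≈ 0.561.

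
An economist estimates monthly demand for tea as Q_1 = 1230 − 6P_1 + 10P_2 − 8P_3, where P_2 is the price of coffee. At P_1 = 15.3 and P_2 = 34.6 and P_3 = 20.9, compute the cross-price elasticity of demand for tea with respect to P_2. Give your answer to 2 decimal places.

At P_1 = 15.3 and P_2 = 34.6 and P_3 = 20.9: Q_1 = 1317.
∂Q_1/∂P_2 = 10.
ε = (∂Q_1/∂P_2)(P_2/Q_1) = 10 × (34.6/1317) ≈ 0.26.

0.26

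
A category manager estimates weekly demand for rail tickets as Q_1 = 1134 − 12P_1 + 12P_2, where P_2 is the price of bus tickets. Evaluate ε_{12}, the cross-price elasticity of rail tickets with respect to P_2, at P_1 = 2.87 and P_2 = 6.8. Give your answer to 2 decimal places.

0.07

At P_1 = 2.87 and P_2 = 6.8: Q_1 = 1181.16.
∂Q_1/∂P_2 = 12.
ε = (∂Q_1/∂P_2)(P_2/Q_1) = 12 × (6.8/1181.16) ≈ 0.07.
Since ε > 0, rail tickets and bus tickets are substitutes.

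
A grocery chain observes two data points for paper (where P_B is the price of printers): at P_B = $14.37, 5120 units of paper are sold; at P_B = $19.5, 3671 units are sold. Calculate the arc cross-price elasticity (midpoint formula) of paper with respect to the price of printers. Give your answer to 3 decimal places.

-1.088

ΔQ_A = 3671 − 5120 = -1449; ΔP_B = 19.5 − 14.37 = 5.13.
Midpoints: Q̄_A = 4395.5, P̄_B = 16.93.
ε = (ΔQ_A/Q̄_A)/(ΔP_B/P̄_B) = (-1449/4395.5)/(5.13/16.93) ≈ -1.088.
ε < 0: paper and printers are complements.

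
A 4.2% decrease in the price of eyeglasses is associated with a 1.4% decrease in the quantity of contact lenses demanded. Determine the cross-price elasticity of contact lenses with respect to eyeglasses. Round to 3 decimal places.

ε = (%ΔQ of contact lenses) / (%ΔP of eyeglasses) = (-1.4%) / (-4.2%) ≈ 0.333.

0.333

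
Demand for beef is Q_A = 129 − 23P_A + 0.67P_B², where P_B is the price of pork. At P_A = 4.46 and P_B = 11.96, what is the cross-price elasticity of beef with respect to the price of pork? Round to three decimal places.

1.568

At P_A = 4.46 and P_B = 11.96: Q_A = 122.258.
∂Q_A/∂P_B = 1.34P_B = 1.34(11.96) = 16.0264.
ε = (∂Q_A/∂P_B)(P_B/Q_A) = 16.0264 × (11.96/122.258) ≈ 1.568.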